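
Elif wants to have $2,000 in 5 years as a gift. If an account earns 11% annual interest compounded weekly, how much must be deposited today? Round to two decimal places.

Growth factor = (1 + 0.11/52)^260 ≈ 1.732246443.
P = 2,000/1.732246443 ≈ 1,154.5701.

$1,154.57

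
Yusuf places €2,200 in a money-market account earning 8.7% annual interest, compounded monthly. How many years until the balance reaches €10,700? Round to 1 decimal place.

(1 + 0.00725)^(12t) = 10,700/2,200 = 4.8636.
12t·ln(1 + 0.00725) = ln(4.8636); 12t = 1.5818/0.00722385 ≈ 218.9674.
t ≈ 18.2473 years.

18.2 years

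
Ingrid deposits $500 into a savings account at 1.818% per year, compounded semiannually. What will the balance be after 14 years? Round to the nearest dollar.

$644

Periodic rate = 1.818%/2 = 0.00909; periods = 2·14 = 28.
A = 500·(1 + 0.00909)^28 ≈ 500·1.2883601 ≈ 644.1800.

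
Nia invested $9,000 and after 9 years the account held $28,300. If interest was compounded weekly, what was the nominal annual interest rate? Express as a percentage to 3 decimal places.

12.745%

The 468-period growth factor is 28,300/9,000 = 3.14444.
r/52 = 3.14444^(1/468) − 1 ≈ 0.00245094, so r ≈ 52·0.00245094 = 12.74490%.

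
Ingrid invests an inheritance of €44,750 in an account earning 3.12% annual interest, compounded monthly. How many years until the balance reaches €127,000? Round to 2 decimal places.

33.48 years

We need (1 + 0.0026)^(12t) = 2.838, so 12t = ln 2.838 / ln 1.0026 ≈ 401.7120.
t ≈ 401.7120/12 = 33.4760 years.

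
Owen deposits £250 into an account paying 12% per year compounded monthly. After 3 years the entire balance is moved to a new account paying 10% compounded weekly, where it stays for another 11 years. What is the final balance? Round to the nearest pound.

After 3 years at 12%: 250 × 1.430768784 ≈ 357.6922.
Then 11 years at 10%: 357.6922 × 3.000994284 ≈ 1,073.4322.

£1,073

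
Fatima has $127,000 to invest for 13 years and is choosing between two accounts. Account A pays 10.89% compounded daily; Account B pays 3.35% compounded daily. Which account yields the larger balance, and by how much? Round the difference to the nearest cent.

A: (1 + 0.1089/365)^4745 ≈ 4.11849930474, so 127,000 × 4.11849930474 ≈ 523,049.4117.
B: (1 + 0.0335/365)^4745 ≈ 1.54570484388, so 127,000 × 1.54570484388 ≈ 196,304.5152.
Difference ≈ 326,744.8965 in favor of A.

Account A, by $326,744.90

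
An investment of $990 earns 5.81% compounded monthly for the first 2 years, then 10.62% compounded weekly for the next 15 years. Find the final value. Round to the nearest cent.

After 2 years at 5.81%: 990 × 1.122905591 ≈ 1,111.6765.
Then 15 years at 10.62%: 1,111.6765 × 4.910498742 ≈ 5,458.8862.

$5,458.89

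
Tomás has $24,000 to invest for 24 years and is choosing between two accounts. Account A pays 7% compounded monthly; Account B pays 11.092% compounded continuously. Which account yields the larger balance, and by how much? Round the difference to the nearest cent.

A: (1 + 0.07/12)^288 ≈ 5.33943035706, so 24,000 × 5.33943035706 ≈ 128,146.3286.
B: e^(0.11092·24) = e^2.66208 ≈ 14.3260563272, so 24,000 × 14.3260563272 ≈ 343,825.3519.
Difference ≈ 215,679.0233 in favor of B.

Account B, by $215,679.02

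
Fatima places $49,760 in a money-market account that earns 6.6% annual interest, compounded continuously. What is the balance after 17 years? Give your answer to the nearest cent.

$152,812.46

A = P·e^(rt) = 49,760·e^(0.066·17) = 49,760·e^1.122.
e^1.122 ≈ 3.0709900455, so A ≈ 152,812.4647.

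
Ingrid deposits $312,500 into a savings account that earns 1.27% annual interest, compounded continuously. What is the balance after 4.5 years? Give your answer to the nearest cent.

A = P·e^(rt) = 312,500·e^(0.0127·4.5) = 312,500·e^0.05715.
e^0.05715 ≈ 1.05881462068, so A ≈ 330,879.5690.

$330,879.57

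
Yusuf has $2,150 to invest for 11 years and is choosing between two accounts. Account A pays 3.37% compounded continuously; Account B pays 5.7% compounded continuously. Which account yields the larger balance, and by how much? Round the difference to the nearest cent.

Account A growth factor: e^(0.0337·11) = e^0.3707 ≈ 1.448748384; balance ≈ 3,114.8090.
Account B growth factor: e^(0.057·11) = e^0.627 ≈ 1.871986188; balance ≈ 4,024.7703.
Account B is larger by 909.9613.

Account B, by $909.96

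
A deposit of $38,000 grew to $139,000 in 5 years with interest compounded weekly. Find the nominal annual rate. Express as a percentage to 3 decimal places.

26.003%

The 260-period growth factor is 139,000/38,000 = 3.65789.
r/52 = 3.65789^(1/260) − 1 ≈ 0.00500049, so r ≈ 52·0.00500049 = 26.00255%.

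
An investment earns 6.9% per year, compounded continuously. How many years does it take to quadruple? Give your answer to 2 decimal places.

20.09 years

e^(0.069t) = 4, so 0.069t = ln 4 ≈ 1.3863.
t ≈ 1.3863/0.069 ≈ 20.0912.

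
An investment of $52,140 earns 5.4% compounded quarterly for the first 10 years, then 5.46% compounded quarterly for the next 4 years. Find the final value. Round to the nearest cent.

After 10 years at 5.4%: 52,140 × 1.70981893065 ≈ 89,149.9590.
Then 4 years at 5.46%: 89,149.9590 × 1.24224825515 ≈ 110,746.3811.

$110,746.38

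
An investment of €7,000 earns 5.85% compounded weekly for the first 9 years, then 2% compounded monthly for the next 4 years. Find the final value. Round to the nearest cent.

€12,833.35

After 9 years at 5.85%: 7,000 × 1.6924954977 ≈ 11,847.4685.
Then 4 years at 2%: 11,847.4685 × 1.0832149311 ≈ 12,833.3548.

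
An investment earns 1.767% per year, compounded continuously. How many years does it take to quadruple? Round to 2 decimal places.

e^(0.01767t) = 4, so 0.01767t = ln 4 ≈ 1.3863.
t ≈ 1.3863/0.01767 ≈ 78.4547.

78.45 years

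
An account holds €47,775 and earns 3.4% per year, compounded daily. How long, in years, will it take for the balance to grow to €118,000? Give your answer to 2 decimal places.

(1 + 0.0000931507)^(365t) = 118,000/47,775 = 2.4699.
365t·ln(1 + 0.0000931507) = ln(2.4699); 365t = 0.90418/9.31463e-05 ≈ 9707.1132.
t ≈ 26.5948 years.

26.59 years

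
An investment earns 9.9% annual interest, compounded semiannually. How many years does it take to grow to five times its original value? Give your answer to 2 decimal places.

16.66 years

(1 + 0.0495)^(2t) = 5.
2t = ln 5 / ln(1 + 0.0495) ≈ 1.6094/0.0483139 ≈ 33.3121.
t ≈ 16.6561.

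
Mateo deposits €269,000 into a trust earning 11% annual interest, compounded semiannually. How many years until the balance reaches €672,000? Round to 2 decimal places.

8.55 years

We need (1 + 0.055)^(2t) = 2.4981, so 2t = ln 2.4981 / ln 1.055 ≈ 17.1000.
t ≈ 17.1000/2 = 8.5500 years.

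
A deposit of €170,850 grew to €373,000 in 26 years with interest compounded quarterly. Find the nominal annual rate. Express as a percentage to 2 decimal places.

The 104-period growth factor is 373,000/170,850 = 2.1832.
r/4 = 2.1832^(1/104) − 1 ≈ 0.00753587, so r ≈ 4·0.00753587 = 3.01435%.

3.01%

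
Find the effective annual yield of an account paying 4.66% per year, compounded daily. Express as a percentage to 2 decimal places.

One year is 365 periods at 0.000127671 each: (1 + 0.000127671)^365 ≈ 1.0477.
EAR = 1.0477 − 1 ≈ 4.76997%.

4.77%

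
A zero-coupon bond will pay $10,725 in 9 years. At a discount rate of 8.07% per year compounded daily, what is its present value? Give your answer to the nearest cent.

Periodic rate = 8.07%/365 = 0.000221096; 3285 periods.
P = 10,725/(1 + 0.0807/365)^3285 ≈ 10,725/2.0672510321 ≈ 5,188.0492.

$5,188.05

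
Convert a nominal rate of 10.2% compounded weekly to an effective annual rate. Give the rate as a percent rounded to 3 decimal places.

EAR = (1 + 10.2%/52)^52 − 1 = (1 + 0.00196154)^52 − 1.
(1 + 0.00196154)^52 ≈ 1.107273, so EAR ≈ 10.72728%.

10.727%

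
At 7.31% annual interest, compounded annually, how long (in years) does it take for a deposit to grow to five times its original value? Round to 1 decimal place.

(1 + 0.0731)^t = 5.
t = ln 5 / ln(1 + 0.0731) ≈ 1.6094/0.0705517 ≈ 22.8122.

22.8 years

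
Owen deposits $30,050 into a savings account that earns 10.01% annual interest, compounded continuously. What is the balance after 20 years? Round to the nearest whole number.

A = P·e^(rt) = 30,050·e^(0.1001·20) = 30,050·e^2.002.
e^2.002 ≈ 7.4038489991, so A ≈ 222,485.6624.

$222,486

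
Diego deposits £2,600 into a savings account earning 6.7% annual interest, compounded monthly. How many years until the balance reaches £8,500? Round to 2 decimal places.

17.73 years

We need (1 + 0.00558333)^(12t) = 3.2692, so 12t = ln 3.2692 / ln 1.005583 ≈ 212.7508.
t ≈ 212.7508/12 = 17.7292 years.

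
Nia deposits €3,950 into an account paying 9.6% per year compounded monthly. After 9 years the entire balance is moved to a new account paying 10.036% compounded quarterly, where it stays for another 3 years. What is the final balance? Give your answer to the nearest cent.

€12,574.15

Phase 1: 3,950·(1 + 0.008)^108 ≈ 9,339.7352.
Phase 2: 9,339.7352·(1 + 0.02509)^12 ≈ 12,574.1468.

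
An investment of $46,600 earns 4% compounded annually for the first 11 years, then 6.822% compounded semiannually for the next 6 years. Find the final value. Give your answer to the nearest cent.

Phase 1: 46,600·(1 + 0.04)^11 ≈ 71,738.5590.
Phase 2: 71,738.5590·(1 + 0.03411)^12 ≈ 107,288.5814.

$107,288.58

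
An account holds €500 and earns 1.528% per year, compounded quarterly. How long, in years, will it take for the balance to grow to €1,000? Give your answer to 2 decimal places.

(1 + 0.00382)^(4t) = 1,000/500 = 2.
4t·ln(1 + 0.00382) = ln(2); 4t = 0.69315/0.00381272 ≈ 181.7985.
t ≈ 45.4496 years.

45.45 years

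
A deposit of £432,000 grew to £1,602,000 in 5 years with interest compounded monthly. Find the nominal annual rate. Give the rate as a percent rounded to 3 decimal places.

(1 + r/12)^60 = 1,602,000/432,000 = 3.70833.
1 + r/12 = 3.70833^(1/60) ≈ 1.022083, so r/12 ≈ 0.0220833.
r ≈ 12·0.0220833 = 26.50002%.

26.500%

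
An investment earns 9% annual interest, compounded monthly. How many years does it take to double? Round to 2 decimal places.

(1 + 0.0075)^(12t) = 2.
12t = ln 2 / ln(1 + 0.0075) ≈ 0.69315/0.00747201 ≈ 92.7658.
t ≈ 7.7305.

7.73 years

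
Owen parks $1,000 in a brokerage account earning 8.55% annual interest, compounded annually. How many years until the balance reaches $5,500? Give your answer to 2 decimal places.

(1 + 0.0855)^t = 5,500/1,000 = 5.5.
t·ln(1 + 0.0855) = ln(5.5); t = 1.7047/0.0820407 ≈ 20.7793.

20.78 years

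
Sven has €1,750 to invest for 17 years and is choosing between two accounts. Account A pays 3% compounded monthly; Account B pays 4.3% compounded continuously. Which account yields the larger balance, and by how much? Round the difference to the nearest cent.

Account B, by €722.62

A: (1 + 0.0025)^204 ≈ 1.664231675, so 1,750 × 1.664231675 ≈ 2,912.4054.
B: e^(0.043·17) = e^0.731 ≈ 2.077156726, so 1,750 × 2.077156726 ≈ 3,635.0243.
Difference ≈ 722.6188 in favor of B.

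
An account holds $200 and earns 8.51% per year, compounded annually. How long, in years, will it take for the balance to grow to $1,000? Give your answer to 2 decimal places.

(1 + 0.0851)^t = 1,000/200 = 5.
t·ln(1 + 0.0851) = ln(5); t = 1.6094/0.0816721 ≈ 19.7061.

19.71 years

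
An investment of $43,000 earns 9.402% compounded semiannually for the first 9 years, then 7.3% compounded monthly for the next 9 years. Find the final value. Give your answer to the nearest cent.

$189,256.36

Phase 1: 43,000·(1 + 0.04701)^18 ≈ 98,306.7615.
Phase 2: 98,306.7615·(1 + 0.073/12)^108 ≈ 189,256.3606.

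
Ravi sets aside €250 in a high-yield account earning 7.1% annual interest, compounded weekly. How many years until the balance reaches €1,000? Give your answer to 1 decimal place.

(1 + 0.00136538)^(52t) = 1,000/250 = 4.
52t·ln(1 + 0.00136538) = ln(4); 52t = 1.3863/0.00136445 ≈ 1016.0072.
t ≈ 19.5386 years.

19.5 years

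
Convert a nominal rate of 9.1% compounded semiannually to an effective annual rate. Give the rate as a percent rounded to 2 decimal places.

EAR = (1 + 9.1%/2)^2 − 1 = (1 + 0.0455)^2 − 1.
(1 + 0.0455)^2 ≈ 1.09307, so EAR ≈ 9.30703%.

9.31%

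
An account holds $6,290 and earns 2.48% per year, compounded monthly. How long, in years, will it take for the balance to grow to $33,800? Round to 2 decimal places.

67.87 years

We need (1 + 0.00206667)^(12t) = 5.3736, so 12t = ln 5.3736 / ln 1.002067 ≈ 814.4694.
t ≈ 814.4694/12 = 67.8724 years.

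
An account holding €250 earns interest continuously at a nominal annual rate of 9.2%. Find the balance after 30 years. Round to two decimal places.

A = P·e^(rt) = 250·e^(0.092·30) = 250·e^2.76.
e^2.76 ≈ 15.79984295, so A ≈ 3,949.9607.

€3,949.96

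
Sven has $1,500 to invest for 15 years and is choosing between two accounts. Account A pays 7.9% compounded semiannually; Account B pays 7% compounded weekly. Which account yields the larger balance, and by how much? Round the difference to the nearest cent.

Account A growth factor: (1 + 0.0395)^30 ≈ 3.196942389; balance ≈ 4,795.4136.
Account B growth factor: (1 + 0.07/52)^780 ≈ 2.855634051; balance ≈ 4,283.4511.
Account A is larger by 511.9625.

Account A, by $511.96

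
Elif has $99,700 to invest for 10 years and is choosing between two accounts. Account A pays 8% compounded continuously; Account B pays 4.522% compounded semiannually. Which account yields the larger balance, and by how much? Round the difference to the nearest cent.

Account A, by $65,968.57

Account A growth factor: e^(0.08·10) = e^0.8 ≈ 2.22554092849; balance ≈ 221,886.4306.
Account B growth factor: (1 + 0.02261)^20 ≈ 1.56387020917; balance ≈ 155,917.8599.
Account A is larger by 65,968.5707.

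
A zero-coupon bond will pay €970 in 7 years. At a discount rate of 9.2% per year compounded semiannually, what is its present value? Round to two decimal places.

Periodic rate = 9.2%/2 = 0.046; 14 periods.
P = 970/(1 + 0.046)^14 ≈ 970/1.87691058 ≈ 516.8067.

€516.81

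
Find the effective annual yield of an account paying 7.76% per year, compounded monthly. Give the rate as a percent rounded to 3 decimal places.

One year is 12 periods at 0.00646667 each: (1 + 0.00646667)^12 ≈ 1.08042.
EAR = 1.08042 − 1 ≈ 8.04203%.

8.042%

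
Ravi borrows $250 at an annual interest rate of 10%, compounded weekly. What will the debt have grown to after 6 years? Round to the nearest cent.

$455.27

Periodic rate = 10%/52 = 0.00192308; periods = 52·6 = 312.
A = 250·(1 + 0.1/52)^312 ≈ 250·1.82106923 ≈ 455.2673.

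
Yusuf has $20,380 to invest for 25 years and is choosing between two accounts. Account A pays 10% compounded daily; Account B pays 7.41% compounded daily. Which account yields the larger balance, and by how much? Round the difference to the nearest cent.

A: (1 + 0.1/365)^9125 ≈ 12.1783233496, so 20,380 × 12.1783233496 ≈ 248,194.2299.
B: (1 + 0.0741/365)^9125 ≈ 6.37454033422, so 20,380 × 6.37454033422 ≈ 129,913.1320.
Difference ≈ 118,281.0979 in favor of A.

Account A, by $118,281.10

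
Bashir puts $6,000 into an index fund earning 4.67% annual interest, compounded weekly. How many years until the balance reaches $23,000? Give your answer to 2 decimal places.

28.79 years

We need (1 + 0.000898077)^(52t) = 3.8333, so 52t = ln 3.8333 / ln 1.000898 ≈ 1496.9075.
t ≈ 1496.9075/52 = 28.7867 years.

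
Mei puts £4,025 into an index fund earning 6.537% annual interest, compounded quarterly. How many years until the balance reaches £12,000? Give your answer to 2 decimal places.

We need (1 + 0.0163425)^(4t) = 2.9814, so 4t = ln 2.9814 / ln 1.016342 ≈ 67.3877.
t ≈ 67.3877/4 = 16.8469 years.

16.85 years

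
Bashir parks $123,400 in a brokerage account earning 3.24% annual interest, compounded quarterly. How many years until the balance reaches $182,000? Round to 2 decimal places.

12.04 years

(1 + 0.0081)^(4t) = 182,000/123,400 = 1.4749.
4t·ln(1 + 0.0081) = ln(1.4749); 4t = 0.38858/0.00806737 ≈ 48.1663.
t ≈ 12.0416 years.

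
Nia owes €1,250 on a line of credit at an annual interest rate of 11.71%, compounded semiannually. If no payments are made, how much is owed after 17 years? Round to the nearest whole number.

€8,652

Growth factor = (1 + 0.05855)^34 ≈ 6.921286083.
A ≈ 1,250 × 6.921286083 ≈ 8,651.6076.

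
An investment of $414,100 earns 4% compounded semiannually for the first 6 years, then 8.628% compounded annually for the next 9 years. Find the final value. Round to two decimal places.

Phase 1: 414,100·(1 + 0.02)^12 ≈ 525,178.9271.
Phase 2: 525,178.9271·(1 + 0.08628)^9 ≈ 1,106,071.8620.

$1,106,071.86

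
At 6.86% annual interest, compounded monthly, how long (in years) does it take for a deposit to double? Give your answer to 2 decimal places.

(1 + 0.00571667)^(12t) = 2.
12t = ln 2 / ln(1 + 0.00571667) ≈ 0.69315/0.00570039 ≈ 121.5965.
t ≈ 10.1330.

10.13 years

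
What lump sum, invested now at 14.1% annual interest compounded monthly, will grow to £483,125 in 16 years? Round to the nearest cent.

Growth factor = (1 + 0.01175)^192 ≈ 9.42013026055.
P = 483,125/9.42013026055 ≈ 51,286.4458.

£51,286.45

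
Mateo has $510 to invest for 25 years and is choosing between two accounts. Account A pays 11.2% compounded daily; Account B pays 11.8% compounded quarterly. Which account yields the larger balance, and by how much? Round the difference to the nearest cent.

A: (1 + 0.112/365)^9125 ≈ 16.43758529, so 510 × 16.43758529 ≈ 8,383.1685.
B: (1 + 0.0295)^100 ≈ 18.30775515, so 510 × 18.30775515 ≈ 9,336.9551.
Difference ≈ 953.7866 in favor of B.

Account B, by $953.79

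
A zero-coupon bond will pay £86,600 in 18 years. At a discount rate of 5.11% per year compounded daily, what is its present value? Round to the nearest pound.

£34,521

Growth factor = (1 + 0.00014)^6570 ≈ 2.5086270715.
P = 86,600/2.5086270715 ≈ 34,520.8744.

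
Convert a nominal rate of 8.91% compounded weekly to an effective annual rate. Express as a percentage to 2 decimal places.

9.31%

EAR = (1 + 8.91%/52)^52 − 1 = (1 + 0.00171346)^52 − 1.
(1 + 0.00171346)^52 ≈ 1.093107, so EAR ≈ 9.31066%.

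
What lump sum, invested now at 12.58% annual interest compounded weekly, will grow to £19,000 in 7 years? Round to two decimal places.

£7,884.53

Periodic rate = 12.58%/52 = 0.00241923; 364 periods.
P = 19,000/(1 + 0.1258/52)^364 ≈ 19,000/2.4097825797 ≈ 7,884.5287.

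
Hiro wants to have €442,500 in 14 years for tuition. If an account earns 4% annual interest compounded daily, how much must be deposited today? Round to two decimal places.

€252,767.77

Periodic rate = 4%/365 = 0.000109589; 5110 periods.
P = 442,500/(1 + 0.04/365)^5110 ≈ 442,500/1.75061878578 ≈ 252,767.7662.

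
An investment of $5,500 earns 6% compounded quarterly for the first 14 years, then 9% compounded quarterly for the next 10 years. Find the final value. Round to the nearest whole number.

$30,831

After 14 years at 6%: 5,500 × 2.3019631438 ≈ 12,660.7973.
Then 10 years at 9%: 12,660.7973 × 2.4351889654 ≈ 30,831.4339.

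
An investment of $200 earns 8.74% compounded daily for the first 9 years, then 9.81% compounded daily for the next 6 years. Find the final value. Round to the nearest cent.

After 9 years at 8.74%: 200 × 2.19571084 ≈ 439.1422.
Then 6 years at 9.81%: 439.1422 × 1.80132214 ≈ 791.0365.

$791.04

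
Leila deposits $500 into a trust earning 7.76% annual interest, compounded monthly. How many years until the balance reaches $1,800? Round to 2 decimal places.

16.56 years

(1 + 0.00646667)^(12t) = 1,800/500 = 3.6.
12t·ln(1 + 0.00646667) = ln(3.6); 12t = 1.2809/0.00644585 ≈ 198.7223.
t ≈ 16.5602 years.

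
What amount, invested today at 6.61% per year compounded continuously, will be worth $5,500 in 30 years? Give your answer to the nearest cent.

P = A·e^(−rt) = 5,500·e^(−1.983).
e^(−1.983) ≈ 0.1376556503, so P ≈ 757.1061.

$757.11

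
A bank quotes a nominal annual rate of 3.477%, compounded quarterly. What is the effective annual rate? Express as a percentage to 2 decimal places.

3.52%

EAR = (1 + 3.477%/4)^4 − 1 = (1 + 0.0086925)^4 − 1.
(1 + 0.0086925)^4 ≈ 1.035226, so EAR ≈ 3.52260%.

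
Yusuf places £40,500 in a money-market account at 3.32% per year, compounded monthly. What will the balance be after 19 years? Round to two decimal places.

£76,037.83

Growth factor = (1 + 0.0332/12)^228 ≈ 1.8774772727.
A ≈ 40,500 × 1.8774772727 ≈ 76,037.8295.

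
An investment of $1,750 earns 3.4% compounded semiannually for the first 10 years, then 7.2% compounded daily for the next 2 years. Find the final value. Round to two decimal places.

$2,831.32

After 10 years at 3.4%: 1,750 × 1.400938461 ≈ 2,451.6423.
Then 2 years at 7.2%: 2,451.6423 × 1.154867708 ≈ 2,831.3225.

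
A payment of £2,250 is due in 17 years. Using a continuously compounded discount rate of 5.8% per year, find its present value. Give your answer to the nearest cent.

£839.40

P = A·e^(−rt) = 2,250·e^(−0.986).
e^(−0.986) ≈ 0.3730659744, so P ≈ 839.3984.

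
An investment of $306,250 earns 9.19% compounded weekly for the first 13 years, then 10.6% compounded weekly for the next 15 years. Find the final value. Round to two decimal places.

After 13 years at 9.19%: 306,250 × 3.299086265656 ≈ 1,010,345.1689.
Then 15 years at 10.6%: 1,010,345.1689 × 4.895819227486 ≈ 4,946,467.3041.

$4,946,467.30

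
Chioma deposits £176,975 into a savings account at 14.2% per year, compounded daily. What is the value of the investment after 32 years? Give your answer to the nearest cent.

£16,632,681.56

Periodic rate = 14.2%/365 = 0.000389041; periods = 365·32 = 11680.
A = 176,975·(1 + 0.142/365)^11680 ≈ 176,975·93.983226777707 ≈ 16,632,681.5590.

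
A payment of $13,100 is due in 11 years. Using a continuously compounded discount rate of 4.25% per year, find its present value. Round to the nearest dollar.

$8,208

P = A·e^(−rt) = 13,100·e^(−0.4675).
e^(−0.4675) ≈ 0.62656672871, so P ≈ 8,208.0241.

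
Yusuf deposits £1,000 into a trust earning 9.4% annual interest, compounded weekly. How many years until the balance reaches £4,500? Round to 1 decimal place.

16.0 years

(1 + 0.00180769)^(52t) = 4,500/1,000 = 4.5.
52t·ln(1 + 0.00180769) = ln(4.5); 52t = 1.5041/0.00180606 ≈ 832.7946.
t ≈ 16.0153 years.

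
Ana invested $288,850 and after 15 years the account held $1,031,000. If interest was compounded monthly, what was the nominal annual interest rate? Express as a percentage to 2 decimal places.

8.51%

(1 + r/12)^180 = 1,031,000/288,850 = 3.56933.
1 + r/12 = 3.56933^(1/180) ≈ 1.007094, so r/12 ≈ 0.0070938.
r ≈ 12·0.0070938 = 8.51256%.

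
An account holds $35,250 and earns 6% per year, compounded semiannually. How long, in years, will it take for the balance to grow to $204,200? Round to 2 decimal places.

29.71 years

(1 + 0.03)^(2t) = 204,200/35,250 = 5.7929.
2t·ln(1 + 0.03) = ln(5.7929); 2t = 1.7566/0.0295588 ≈ 59.4285.
t ≈ 29.7142 years.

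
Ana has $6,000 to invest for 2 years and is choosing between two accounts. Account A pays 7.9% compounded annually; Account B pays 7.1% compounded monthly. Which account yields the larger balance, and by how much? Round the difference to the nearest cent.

A: (1 + 0.079)^2 ≈ 1.164241, so 6,000 × 1.164241 ≈ 6,985.4460.
B: (1 + 0.071/12)^24 ≈ 1.152094473, so 6,000 × 1.152094473 ≈ 6,912.5668.
Difference ≈ 72.8792 in favor of A.

Account A, by $72.88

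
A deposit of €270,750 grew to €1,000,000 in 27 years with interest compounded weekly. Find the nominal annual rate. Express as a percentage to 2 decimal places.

(1 + r/52)^1404 = 1,000,000/270,750 = 3.69344.
1 + r/52 = 3.69344^(1/1404) ≈ 1.000931, so r/52 ≈ 0.000931031.
r ≈ 52·0.000931031 = 4.84136%.

4.84%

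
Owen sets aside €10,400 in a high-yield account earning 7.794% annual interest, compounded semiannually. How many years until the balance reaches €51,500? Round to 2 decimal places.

(1 + 0.03897)^(2t) = 51,500/10,400 = 4.9519.
2t·ln(1 + 0.03897) = ln(4.9519); 2t = 1.5998/0.0382298 ≈ 41.8463.
t ≈ 20.9231 years.

20.92 years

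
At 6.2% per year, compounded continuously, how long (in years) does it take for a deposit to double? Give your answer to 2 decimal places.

11.18 years

e^(0.062t) = 2, so 0.062t = ln 2 ≈ 0.69315.
t ≈ 0.69315/0.062 ≈ 11.1798.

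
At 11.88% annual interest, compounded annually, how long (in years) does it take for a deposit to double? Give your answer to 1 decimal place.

(1 + 0.1188)^t = 2.
t = ln 2 / ln(1 + 0.1188) ≈ 0.69315/0.112257 ≈ 6.1747.

6.2 years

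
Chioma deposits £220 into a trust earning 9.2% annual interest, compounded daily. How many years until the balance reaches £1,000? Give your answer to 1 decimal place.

16.5 years

We need (1 + 0.000252055)^(365t) = 4.5455, so 365t = ln 4.5455 / ln 1.000252 ≈ 6007.8942.
t ≈ 6007.8942/365 = 16.4600 years.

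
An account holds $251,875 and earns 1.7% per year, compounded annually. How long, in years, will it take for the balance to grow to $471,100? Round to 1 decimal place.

(1 + 0.017)^t = 471,100/251,875 = 1.8704.
t·ln(1 + 0.017) = ln(1.8704); t = 0.62614/0.0168571 ≈ 37.1438.

37.1 years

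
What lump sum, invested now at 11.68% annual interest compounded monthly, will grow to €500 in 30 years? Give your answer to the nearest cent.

€15.30

Growth factor = (1 + 0.1168/12)^360 ≈ 32.6896022.
P = 500/32.6896022 ≈ 15.2954.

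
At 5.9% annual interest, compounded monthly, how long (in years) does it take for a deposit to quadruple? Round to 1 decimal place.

23.6 years

(1 + 0.00491667)^(12t) = 4.
12t = ln 4 / ln(1 + 0.00491667) ≈ 1.3863/0.00490462 ≈ 282.6508.
t ≈ 23.5542.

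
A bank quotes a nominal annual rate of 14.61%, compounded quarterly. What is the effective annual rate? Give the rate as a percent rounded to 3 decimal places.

EAR = (1 + 14.61%/4)^4 − 1 = (1 + 0.036525)^4 − 1.
(1 + 0.036525)^4 ≈ 1.154301, so EAR ≈ 15.43011%.

15.430%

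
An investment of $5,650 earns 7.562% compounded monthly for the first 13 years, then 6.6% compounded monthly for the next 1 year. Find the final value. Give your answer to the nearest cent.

$16,077.97

Phase 1: 5,650·(1 + 0.07562/12)^156 ≈ 15,053.8088.
Phase 2: 15,053.8088·(1 + 0.0055)^12 ≈ 16,077.9730.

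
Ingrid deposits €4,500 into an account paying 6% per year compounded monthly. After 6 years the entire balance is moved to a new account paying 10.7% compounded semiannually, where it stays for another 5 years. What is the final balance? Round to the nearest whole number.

Phase 1: 4,500·(1 + 0.005)^72 ≈ 6,444.1993.
Phase 2: 6,444.1993·(1 + 0.0535)^10 ≈ 10,852.1143.

€10,852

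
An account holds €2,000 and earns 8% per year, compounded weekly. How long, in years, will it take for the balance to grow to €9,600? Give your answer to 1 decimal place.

We need (1 + 0.00153846)^(52t) = 4.8, so 52t = ln 4.8 / ln 1.001538 ≈ 1020.3845.
t ≈ 1020.3845/52 = 19.6228 years.

19.6 years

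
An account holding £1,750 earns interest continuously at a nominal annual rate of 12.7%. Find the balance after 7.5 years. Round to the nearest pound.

A = P·e^(rt) = 1,750·e^(0.127·7.5) = 1,750·e^0.9525.
e^0.9525 ≈ 2.592182021, so A ≈ 4,536.3185.

£4,536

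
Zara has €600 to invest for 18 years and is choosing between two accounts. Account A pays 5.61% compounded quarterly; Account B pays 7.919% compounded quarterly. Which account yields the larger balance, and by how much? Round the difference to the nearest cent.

Account B, by €825.73

A: (1 + 0.014025)^72 ≈ 2.725860882, so 600 × 2.725860882 ≈ 1,635.5165.
B: (1 + 0.0197975)^72 ≈ 4.102077811, so 600 × 4.102077811 ≈ 2,461.2467.
Difference ≈ 825.7302 in favor of B.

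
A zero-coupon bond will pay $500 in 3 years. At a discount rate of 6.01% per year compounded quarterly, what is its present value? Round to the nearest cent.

$418.07

Periodic rate = 6.01%/4 = 0.015025; 12 periods.
P = 500/(1 + 0.015025)^12 ≈ 500/1.1959716 ≈ 418.0701.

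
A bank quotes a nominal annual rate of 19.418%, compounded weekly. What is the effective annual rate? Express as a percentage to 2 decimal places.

21.39%

One year is 52 periods at 0.00373423 each: (1 + 0.00373423)^52 ≈ 1.213876.
EAR = 1.213876 − 1 ≈ 21.38758%.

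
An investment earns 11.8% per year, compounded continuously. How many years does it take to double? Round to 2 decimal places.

5.87 years

e^(0.118t) = 2, so 0.118t = ln 2 ≈ 0.69315.
t ≈ 0.69315/0.118 ≈ 5.8741.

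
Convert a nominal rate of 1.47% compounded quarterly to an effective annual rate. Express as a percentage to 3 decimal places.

1.478%

One year is 4 periods at 0.003675 each: (1 + 0.003675)^4 ≈ 1.014781.
EAR = 1.014781 − 1 ≈ 1.47812%.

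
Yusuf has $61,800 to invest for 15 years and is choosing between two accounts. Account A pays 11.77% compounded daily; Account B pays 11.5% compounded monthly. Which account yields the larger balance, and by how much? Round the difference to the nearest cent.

Account A, by $17,070.25

A: (1 + 0.1177/365)^5475 ≈ 5.8428307948, so 61,800 × 5.8428307948 ≈ 361,086.9431.
B: (1 + 0.115/12)^180 ≈ 5.56661309184, so 61,800 × 5.56661309184 ≈ 344,016.6891.
Difference ≈ 17,070.2540 in favor of A.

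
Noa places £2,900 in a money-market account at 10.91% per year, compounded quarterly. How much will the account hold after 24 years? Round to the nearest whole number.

£38,399

Periodic rate = 10.91%/4 = 0.027275; periods = 4·24 = 96.
A = 2,900·(1 + 0.027275)^96 ≈ 2,900·13.241129671 ≈ 38,399.2760.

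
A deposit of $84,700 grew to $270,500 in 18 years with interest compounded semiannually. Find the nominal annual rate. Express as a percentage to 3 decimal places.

6.556%

(1 + r/2)^36 = 270,500/84,700 = 3.19362.
1 + r/2 = 3.19362^(1/36) ≈ 1.03278, so r/2 ≈ 0.0327802.
r ≈ 2·0.0327802 = 6.55603%.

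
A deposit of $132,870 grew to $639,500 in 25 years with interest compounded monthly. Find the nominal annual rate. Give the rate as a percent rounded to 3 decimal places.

(1 + r/12)^300 = 639,500/132,870 = 4.81298.
1 + r/12 = 4.81298^(1/300) ≈ 1.005251, so r/12 ≈ 0.00525146.
r ≈ 12·0.00525146 = 6.30175%.

6.302%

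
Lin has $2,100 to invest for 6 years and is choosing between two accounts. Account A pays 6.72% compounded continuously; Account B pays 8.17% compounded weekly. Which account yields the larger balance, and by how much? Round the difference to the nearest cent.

Account B, by $284.36

Account A growth factor: e^(0.0672·6) = e^0.4032 ≈ 1.496606183; balance ≈ 3,142.8730.
Account B growth factor: (1 + 0.0817/52)^312 ≈ 1.63201478; balance ≈ 3,427.2310.
Account B is larger by 284.3581.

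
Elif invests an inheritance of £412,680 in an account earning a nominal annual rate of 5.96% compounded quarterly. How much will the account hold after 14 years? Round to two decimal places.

Growth factor = (1 + 0.0149)^56 ≈ 2.28929700671.
A ≈ 412,680 × 2.28929700671 ≈ 944,747.0887.

£944,747.09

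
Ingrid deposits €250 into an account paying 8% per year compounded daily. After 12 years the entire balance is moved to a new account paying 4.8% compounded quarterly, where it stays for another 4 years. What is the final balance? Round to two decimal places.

€790.14

After 12 years at 8%: 250 × 2.61142176 ≈ 652.8554.
Then 4 years at 4.8%: 652.8554 × 1.21028653 ≈ 790.1421.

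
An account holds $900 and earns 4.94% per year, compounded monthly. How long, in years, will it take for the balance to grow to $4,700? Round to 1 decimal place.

(1 + 0.00411667)^(12t) = 4,700/900 = 5.2222.
12t·ln(1 + 0.00411667) = ln(5.2222); 12t = 1.6529/0.00410822 ≈ 402.3457.
t ≈ 33.5288 years.

33.5 years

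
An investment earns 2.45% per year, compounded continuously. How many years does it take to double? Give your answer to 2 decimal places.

e^(0.0245t) = 2, so 0.0245t = ln 2 ≈ 0.69315.
t ≈ 0.69315/0.0245 ≈ 28.2917.

28.29 years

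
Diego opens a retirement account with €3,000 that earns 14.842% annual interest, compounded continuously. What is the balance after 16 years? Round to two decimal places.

€32,244.01

A = P·e^(rt) = 3,000·e^(0.14842·16) = 3,000·e^2.37472.
e^2.37472 ≈ 10.748003324, so A ≈ 32,244.0100.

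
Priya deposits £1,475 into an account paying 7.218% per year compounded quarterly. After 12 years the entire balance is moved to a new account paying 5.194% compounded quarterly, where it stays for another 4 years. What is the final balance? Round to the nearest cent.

£4,278.14

After 12 years at 7.218%: 1,475 × 2.359471919 ≈ 3,480.2211.
Then 4 years at 5.194%: 3,480.2211 × 1.229272686 ≈ 4,278.1407.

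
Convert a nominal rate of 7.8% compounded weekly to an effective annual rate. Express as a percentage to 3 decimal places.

One year is 52 periods at 0.0015 each: (1 + 0.0015)^52 ≈ 1.081059.
EAR = 1.081059 − 1 ≈ 8.10595%.

8.106%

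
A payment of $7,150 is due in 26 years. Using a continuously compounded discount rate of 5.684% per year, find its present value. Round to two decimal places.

P = A·e^(−rt) = 7,150·e^(−1.47784).
e^(−1.47784) ≈ 0.2281299172, so P ≈ 1,631.1289.

$1,631.13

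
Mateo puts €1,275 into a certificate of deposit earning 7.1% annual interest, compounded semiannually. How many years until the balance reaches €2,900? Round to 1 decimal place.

(1 + 0.0355)^(2t) = 2,900/1,275 = 2.2745.
2t·ln(1 + 0.0355) = ln(2.2745); 2t = 0.82176/0.0348844 ≈ 23.5568.
t ≈ 11.7784 years.

11.8 years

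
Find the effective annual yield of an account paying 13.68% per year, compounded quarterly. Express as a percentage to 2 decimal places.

14.40%

One year is 4 periods at 0.0342 each: (1 + 0.0342)^4 ≈ 1.143979.
EAR = 1.143979 − 1 ≈ 14.39792%.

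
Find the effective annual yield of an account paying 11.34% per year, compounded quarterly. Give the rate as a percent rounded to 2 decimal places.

11.83%

EAR = (1 + 11.34%/4)^4 − 1 = (1 + 0.02835)^4 − 1.
(1 + 0.02835)^4 ≈ 1.118314, so EAR ≈ 11.83141%.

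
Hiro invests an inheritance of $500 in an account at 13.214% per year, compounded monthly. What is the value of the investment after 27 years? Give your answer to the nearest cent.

Growth factor = (1 + 0.13214/12)^324 ≈ 34.753470004.
A ≈ 500 × 34.753470004 ≈ 17,376.7350.

$17,376.74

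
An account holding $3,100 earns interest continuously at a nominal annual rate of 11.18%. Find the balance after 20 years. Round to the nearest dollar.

$29,003

A = P·e^(rt) = 3,100·e^(0.1118·20) = 3,100·e^2.236.
e^2.236 ≈ 9.3558330088, so A ≈ 29,003.0823.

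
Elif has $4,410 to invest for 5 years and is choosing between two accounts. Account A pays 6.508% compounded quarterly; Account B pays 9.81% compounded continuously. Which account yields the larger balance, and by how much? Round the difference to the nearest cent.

A: (1 + 0.01627)^20 ≈ 1.380963215, so 4,410 × 1.380963215 ≈ 6,090.0478.
B: e^(0.0981·5) = e^0.4905 ≈ 1.633132582, so 4,410 × 1.633132582 ≈ 7,202.1147.
Difference ≈ 1,112.0669 in favor of B.

Account B, by $1,112.07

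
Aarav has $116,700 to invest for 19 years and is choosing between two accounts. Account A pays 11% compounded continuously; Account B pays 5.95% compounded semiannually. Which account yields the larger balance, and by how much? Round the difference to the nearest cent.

A: e^(0.11·19) = e^2.09 ≈ 8.08491516431, so 116,700 × 8.08491516431 ≈ 943,509.5997.
B: (1 + 0.02975)^38 ≈ 3.04655079773, so 116,700 × 3.04655079773 ≈ 355,532.4781.
Difference ≈ 587,977.1216 in favor of A.

Account A, by $587,977.12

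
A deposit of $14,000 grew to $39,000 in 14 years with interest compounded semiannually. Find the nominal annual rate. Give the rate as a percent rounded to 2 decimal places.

7.45%

The 28-period growth factor is 39,000/14,000 = 2.78571.
r/2 = 2.78571^(1/28) − 1 ≈ 0.0372671, so r ≈ 2·0.0372671 = 7.45341%.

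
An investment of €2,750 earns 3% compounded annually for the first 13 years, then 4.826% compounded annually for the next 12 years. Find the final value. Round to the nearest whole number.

Phase 1: 2,750·(1 + 0.03)^13 ≈ 4,038.4677.
Phase 2: 4,038.4677·(1 + 0.04826)^12 ≈ 7,109.5937.

€7,110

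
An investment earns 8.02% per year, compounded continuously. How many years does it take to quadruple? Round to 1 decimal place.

17.3 years

e^(0.0802t) = 4, so 0.0802t = ln 4 ≈ 1.3863.
t ≈ 1.3863/0.0802 ≈ 17.2855.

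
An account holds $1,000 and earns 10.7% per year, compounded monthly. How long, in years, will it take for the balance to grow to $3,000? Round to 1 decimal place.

10.3 years

(1 + 0.00891667)^(12t) = 3,000/1,000 = 3.
12t·ln(1 + 0.00891667) = ln(3); 12t = 1.0986/0.00887715 ≈ 123.7573.
t ≈ 10.3131 years.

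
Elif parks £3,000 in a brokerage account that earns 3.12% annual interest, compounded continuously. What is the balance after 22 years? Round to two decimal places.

£5,959.65

A = P·e^(rt) = 3,000·e^(0.0312·22) = 3,000·e^0.6864.
e^0.6864 ≈ 1.986551061, so A ≈ 5,959.6532.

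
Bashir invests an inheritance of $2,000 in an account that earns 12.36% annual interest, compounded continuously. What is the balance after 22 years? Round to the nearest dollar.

$30,336

A = P·e^(rt) = 2,000·e^(0.1236·22) = 2,000·e^2.7192.
e^2.7192 ≈ 15.168182844, so A ≈ 30,336.3657.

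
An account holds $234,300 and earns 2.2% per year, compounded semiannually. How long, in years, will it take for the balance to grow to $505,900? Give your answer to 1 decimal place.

We need (1 + 0.011)^(2t) = 2.1592, so 2t = ln 2.1592 / ln 1.011 ≈ 70.3602.
t ≈ 70.3602/2 = 35.1801 years.

35.2 years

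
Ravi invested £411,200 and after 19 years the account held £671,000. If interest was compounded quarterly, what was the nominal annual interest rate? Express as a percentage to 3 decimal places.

2.586%

(1 + r/4)^76 = 671,000/411,200 = 1.63181.
1 + r/4 = 1.63181^(1/76) ≈ 1.006464, so r/4 ≈ 0.00646408.
r ≈ 4·0.00646408 = 2.58563%.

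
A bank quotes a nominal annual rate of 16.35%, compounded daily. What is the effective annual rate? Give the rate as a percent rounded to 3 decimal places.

17.758%

One year is 365 periods at 0.000447945 each: (1 + 0.000447945)^365 ≈ 1.177582.
EAR = 1.177582 − 1 ≈ 17.75822%.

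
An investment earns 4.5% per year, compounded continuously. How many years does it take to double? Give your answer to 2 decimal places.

15.40 years

e^(0.045t) = 2, so 0.045t = ln 2 ≈ 0.69315.
t ≈ 0.69315/0.045 ≈ 15.4033.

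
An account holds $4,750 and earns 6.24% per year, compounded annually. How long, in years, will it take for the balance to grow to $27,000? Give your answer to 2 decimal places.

28.71 years

(1 + 0.0624)^t = 27,000/4,750 = 5.6842.
t·ln(1 + 0.0624) = ln(5.6842); t = 1.7377/0.0605305 ≈ 28.7077.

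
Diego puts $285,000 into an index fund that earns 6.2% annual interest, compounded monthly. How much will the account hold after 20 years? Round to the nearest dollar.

Growth factor = (1 + 0.062/12)^240 ≈ 3.44459955348.
A ≈ 285,000 × 3.44459955348 ≈ 981,710.8727.

$981,711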